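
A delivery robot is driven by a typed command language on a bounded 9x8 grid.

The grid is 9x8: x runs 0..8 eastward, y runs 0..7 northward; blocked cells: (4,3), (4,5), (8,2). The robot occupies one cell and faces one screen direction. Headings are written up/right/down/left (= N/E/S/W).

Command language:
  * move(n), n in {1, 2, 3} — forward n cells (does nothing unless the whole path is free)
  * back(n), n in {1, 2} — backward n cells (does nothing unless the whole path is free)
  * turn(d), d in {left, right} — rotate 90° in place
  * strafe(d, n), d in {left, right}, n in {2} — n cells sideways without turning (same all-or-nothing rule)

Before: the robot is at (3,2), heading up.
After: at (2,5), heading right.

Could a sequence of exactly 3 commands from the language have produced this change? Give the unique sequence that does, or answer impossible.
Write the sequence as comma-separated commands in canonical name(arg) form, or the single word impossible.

move(3), turn(right), back(1)

key: order matters: swapping move(3) and back(1) lands elsewhere
initial: at (3,2), heading up
t=1 move(3) ⇒ at (3,5), heading up
t=2 turn(right) ⇒ at (3,5), heading right
t=3 back(1) ⇒ at (2,5), heading right
no rival 3-sequence matches.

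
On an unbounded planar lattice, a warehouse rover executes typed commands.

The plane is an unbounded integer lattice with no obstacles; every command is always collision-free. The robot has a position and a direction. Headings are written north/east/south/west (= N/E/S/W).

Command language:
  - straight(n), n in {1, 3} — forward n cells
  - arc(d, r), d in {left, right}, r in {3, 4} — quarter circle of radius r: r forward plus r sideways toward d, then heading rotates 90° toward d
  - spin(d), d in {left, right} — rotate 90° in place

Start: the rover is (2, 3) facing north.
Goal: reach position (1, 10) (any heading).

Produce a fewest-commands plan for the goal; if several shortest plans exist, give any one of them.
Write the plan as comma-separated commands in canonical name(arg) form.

spin(left), arc(right, 4), arc(right, 3)

begin: (2, 3) facing north
[1] after spin(left): (2, 3) facing west
[2] after arc(right, 4): (-2, 7) facing north
[3] after arc(right, 3): (1, 10) facing east
no 2-step plan works, so 3 is optimal.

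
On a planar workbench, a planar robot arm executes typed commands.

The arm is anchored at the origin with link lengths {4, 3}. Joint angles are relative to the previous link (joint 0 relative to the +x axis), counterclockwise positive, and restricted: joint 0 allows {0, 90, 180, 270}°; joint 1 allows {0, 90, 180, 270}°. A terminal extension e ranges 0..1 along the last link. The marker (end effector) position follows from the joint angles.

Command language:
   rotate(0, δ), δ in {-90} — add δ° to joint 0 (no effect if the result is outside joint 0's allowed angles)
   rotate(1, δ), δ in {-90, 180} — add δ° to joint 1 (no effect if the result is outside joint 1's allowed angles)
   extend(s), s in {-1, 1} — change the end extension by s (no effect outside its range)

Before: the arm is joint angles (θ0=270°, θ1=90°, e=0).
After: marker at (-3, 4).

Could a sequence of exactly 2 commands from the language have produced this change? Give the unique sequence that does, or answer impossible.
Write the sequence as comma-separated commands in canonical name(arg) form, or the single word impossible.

rotate(0, -90), rotate(0, -90)

from: joint angles (θ0=270°, θ1=90°, e=0)
1. rotate(0, -90) → joint angles (θ0=180°, θ1=90°, e=0)
2. rotate(0, -90) → joint angles (θ0=90°, θ1=90°, e=0)
all 25 alternatives checked — unique.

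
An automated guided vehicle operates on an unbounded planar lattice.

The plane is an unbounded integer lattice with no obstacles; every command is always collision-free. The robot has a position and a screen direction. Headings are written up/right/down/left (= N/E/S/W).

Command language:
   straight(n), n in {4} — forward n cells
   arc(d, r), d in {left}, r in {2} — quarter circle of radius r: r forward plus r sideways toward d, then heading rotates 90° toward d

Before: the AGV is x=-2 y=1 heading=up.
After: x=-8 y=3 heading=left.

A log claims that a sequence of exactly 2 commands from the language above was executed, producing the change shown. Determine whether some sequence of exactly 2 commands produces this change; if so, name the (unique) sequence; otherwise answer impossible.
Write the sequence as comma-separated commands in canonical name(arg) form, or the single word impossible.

arc(left, 2), straight(4)

key: position moved to (-8,3) AND the heading swung to W — translation plus rotation needed
initial: x=-2 y=1 heading=up
t=1 arc(left, 2) ⇒ x=-4 y=3 heading=left
t=2 straight(4) ⇒ x=-8 y=3 heading=left
no rival 2-sequence matches.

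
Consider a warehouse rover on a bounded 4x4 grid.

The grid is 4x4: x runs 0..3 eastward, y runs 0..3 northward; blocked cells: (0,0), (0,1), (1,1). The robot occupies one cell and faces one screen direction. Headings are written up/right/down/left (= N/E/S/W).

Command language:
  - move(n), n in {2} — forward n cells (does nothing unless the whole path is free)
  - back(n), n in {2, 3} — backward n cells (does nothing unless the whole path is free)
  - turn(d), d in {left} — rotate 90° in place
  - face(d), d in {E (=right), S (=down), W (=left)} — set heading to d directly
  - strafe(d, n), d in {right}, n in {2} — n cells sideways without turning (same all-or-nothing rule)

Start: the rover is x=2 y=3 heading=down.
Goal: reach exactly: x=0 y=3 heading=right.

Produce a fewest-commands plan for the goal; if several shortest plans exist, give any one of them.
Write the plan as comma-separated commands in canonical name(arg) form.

face(E), back(2)

begin: x=2 y=3 heading=down
[1] after face(E): x=2 y=3 heading=right
[2] after back(2): x=0 y=3 heading=right
nothing shorter than 2 reaches the goal.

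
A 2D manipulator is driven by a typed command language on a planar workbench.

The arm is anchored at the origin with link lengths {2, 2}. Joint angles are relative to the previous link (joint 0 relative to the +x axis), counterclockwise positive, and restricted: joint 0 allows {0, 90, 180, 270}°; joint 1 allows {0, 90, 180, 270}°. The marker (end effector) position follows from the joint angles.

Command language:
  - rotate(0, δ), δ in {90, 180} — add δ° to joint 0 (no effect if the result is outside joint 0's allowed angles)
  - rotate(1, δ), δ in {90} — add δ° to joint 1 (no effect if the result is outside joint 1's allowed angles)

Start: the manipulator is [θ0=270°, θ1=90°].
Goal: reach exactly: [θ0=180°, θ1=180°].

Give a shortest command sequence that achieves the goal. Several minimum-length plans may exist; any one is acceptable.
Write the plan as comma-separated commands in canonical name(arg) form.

rotate(0, 180), rotate(1, 90), rotate(0, 90)

start: [θ0=270°, θ1=90°]
t=1 rotate(0, 180) ⇒ [θ0=90°, θ1=90°]
t=2 rotate(1, 90) ⇒ [θ0=90°, θ1=180°]
t=3 rotate(0, 90) ⇒ [θ0=180°, θ1=180°]
minimal: 3 command(s), checked below 3.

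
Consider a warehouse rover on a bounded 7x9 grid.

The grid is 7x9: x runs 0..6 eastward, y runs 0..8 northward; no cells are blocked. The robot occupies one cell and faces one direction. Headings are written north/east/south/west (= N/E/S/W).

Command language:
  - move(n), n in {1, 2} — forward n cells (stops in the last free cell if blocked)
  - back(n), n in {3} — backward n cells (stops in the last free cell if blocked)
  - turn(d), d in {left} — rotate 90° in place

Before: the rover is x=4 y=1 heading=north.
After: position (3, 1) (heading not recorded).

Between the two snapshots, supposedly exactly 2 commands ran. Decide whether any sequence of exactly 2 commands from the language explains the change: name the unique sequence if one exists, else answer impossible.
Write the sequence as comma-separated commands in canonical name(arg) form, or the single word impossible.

turn(left), move(1)

key: running move(1) before turn(left) would end elsewhere — order is forced
t0: x=4 y=1 heading=north
1. turn(left) → x=4 y=1 heading=west
2. move(1) → x=3 y=1 heading=west
no rival 2-sequence matches.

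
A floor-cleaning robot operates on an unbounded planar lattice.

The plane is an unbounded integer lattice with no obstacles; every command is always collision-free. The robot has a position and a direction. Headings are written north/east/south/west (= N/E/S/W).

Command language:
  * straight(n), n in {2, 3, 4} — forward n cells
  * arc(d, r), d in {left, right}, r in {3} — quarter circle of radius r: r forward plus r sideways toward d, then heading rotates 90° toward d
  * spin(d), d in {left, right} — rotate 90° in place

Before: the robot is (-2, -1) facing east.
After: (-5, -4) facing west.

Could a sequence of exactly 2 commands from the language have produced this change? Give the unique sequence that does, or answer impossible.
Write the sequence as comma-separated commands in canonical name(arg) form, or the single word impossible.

key: cell and facing (now W) both changed — the 2 commands mix motion and turning
t0: (-2, -1) facing east
1. spin(right) → (-2, -1) facing south
2. arc(right, 3) → (-5, -4) facing west
uniquely the one of 49 2-step routes that fits.

spin(right), arc(right, 3)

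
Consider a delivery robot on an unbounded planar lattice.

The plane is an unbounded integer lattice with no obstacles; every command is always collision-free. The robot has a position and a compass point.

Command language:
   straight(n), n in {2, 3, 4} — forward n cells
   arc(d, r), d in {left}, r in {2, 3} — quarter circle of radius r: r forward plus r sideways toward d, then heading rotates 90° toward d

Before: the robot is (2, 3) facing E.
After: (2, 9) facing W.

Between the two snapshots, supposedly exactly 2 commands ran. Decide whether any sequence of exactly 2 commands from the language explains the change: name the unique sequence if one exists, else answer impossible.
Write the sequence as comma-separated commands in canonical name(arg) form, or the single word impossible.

key: position moved to (2,9) AND the heading swung to W — translation plus rotation needed
from: (2, 3) facing E
t=1 arc(left, 3) ⇒ (5, 6) facing N
t=2 arc(left, 3) ⇒ (2, 9) facing W
no other 2-command option fits: unique.

arc(left, 3), arc(left, 3)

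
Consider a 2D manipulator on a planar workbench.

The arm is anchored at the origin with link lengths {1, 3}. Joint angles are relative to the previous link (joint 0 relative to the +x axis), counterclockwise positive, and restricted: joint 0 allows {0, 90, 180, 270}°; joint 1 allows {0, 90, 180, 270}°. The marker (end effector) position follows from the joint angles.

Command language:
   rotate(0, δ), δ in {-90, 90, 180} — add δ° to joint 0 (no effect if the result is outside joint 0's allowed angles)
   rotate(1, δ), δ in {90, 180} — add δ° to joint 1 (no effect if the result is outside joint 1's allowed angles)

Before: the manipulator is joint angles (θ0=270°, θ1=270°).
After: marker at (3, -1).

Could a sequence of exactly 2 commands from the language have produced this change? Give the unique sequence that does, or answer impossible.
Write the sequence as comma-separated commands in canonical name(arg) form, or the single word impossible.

t0: joint angles (θ0=270°, θ1=270°)
[1] after rotate(1, 90): joint angles (θ0=270°, θ1=0°)
[2] after rotate(1, 90): joint angles (θ0=270°, θ1=90°)
no rival 2-sequence matches.

rotate(1, 90), rotate(1, 90)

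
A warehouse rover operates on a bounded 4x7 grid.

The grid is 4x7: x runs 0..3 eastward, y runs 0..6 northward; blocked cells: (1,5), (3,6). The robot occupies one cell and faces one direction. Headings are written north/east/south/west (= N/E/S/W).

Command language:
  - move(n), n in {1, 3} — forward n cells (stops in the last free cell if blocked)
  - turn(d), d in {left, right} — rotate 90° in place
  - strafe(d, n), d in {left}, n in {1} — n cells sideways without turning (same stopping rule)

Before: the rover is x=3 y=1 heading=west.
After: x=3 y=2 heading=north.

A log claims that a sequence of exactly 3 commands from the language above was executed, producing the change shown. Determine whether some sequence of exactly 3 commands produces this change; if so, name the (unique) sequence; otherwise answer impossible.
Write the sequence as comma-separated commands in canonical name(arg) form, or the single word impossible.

every 3-command combo misses the target.

impossible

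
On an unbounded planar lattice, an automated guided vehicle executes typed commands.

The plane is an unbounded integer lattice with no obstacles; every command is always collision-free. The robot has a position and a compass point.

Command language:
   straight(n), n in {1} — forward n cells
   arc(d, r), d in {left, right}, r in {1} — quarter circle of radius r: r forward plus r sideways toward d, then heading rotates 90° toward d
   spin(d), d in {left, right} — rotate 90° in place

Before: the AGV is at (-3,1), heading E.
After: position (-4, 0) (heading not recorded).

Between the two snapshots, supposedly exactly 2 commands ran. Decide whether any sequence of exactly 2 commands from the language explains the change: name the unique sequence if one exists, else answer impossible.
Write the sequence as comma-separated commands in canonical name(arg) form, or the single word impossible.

key: order matters: swapping spin(right) and arc(right, 1) lands elsewhere
t0: at (-3,1), heading E
step 1 (spin(right)): at (-3,1), heading S
step 2 (arc(right, 1)): at (-4,0), heading W
uniquely the one of 25 2-step routes that fits.

spin(right), arc(right, 1)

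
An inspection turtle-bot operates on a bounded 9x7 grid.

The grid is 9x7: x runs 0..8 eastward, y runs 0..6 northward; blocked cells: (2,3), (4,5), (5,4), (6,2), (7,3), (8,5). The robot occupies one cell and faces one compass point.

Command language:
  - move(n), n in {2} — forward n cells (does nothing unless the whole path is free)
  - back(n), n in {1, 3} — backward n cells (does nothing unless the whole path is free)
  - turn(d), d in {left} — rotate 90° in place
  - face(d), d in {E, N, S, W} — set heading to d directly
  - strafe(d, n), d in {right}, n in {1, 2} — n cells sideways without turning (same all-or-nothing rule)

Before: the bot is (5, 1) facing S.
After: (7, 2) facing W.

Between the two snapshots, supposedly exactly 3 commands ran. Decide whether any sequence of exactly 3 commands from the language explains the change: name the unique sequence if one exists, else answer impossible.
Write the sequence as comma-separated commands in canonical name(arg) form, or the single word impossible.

impossible

no 3-step route produces this change.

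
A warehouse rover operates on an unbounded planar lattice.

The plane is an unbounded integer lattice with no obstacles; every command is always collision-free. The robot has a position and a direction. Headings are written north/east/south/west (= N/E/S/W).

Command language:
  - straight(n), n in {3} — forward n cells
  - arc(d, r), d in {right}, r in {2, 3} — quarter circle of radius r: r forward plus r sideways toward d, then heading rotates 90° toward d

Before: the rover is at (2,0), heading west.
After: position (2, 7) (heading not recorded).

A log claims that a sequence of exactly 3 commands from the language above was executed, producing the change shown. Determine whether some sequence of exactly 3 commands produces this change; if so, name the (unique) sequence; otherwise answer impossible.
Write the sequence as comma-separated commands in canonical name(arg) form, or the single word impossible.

arc(right, 2), straight(3), arc(right, 2)

begin: at (2,0), heading west
t=1 arc(right, 2) ⇒ at (0,2), heading north
t=2 straight(3) ⇒ at (0,5), heading north
t=3 arc(right, 2) ⇒ at (2,7), heading east
no other 3-command option fits: unique.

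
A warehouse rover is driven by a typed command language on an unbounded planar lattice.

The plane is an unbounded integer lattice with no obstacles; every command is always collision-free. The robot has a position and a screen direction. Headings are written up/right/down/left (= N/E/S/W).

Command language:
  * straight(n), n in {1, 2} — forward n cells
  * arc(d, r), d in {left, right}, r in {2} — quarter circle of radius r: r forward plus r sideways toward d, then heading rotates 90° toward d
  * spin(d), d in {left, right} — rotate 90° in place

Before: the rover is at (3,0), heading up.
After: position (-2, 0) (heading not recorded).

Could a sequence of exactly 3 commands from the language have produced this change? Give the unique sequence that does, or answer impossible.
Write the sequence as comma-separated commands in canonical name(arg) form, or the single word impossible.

arc(left, 2), straight(1), arc(left, 2)

begin: at (3,0), heading up
t=1 arc(left, 2) ⇒ at (1,2), heading left
t=2 straight(1) ⇒ at (0,2), heading left
t=3 arc(left, 2) ⇒ at (-2,0), heading down
all 216 alternatives checked — unique.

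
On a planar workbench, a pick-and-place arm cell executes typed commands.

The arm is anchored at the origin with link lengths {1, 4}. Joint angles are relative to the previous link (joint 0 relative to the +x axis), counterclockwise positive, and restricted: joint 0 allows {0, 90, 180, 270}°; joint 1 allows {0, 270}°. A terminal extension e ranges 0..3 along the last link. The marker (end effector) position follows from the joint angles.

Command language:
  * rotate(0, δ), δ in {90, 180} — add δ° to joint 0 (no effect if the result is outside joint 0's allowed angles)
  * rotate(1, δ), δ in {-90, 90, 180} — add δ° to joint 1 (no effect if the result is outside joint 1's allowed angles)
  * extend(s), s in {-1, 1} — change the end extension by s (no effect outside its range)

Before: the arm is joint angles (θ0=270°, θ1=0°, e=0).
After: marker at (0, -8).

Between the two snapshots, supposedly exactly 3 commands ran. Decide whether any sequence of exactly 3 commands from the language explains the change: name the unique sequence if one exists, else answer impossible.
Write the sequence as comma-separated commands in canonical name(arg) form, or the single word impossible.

extend(1), extend(1), extend(1)

begin: joint angles (θ0=270°, θ1=0°, e=0)
t=1 extend(1) ⇒ joint angles (θ0=270°, θ1=0°, e=1)
t=2 extend(1) ⇒ joint angles (θ0=270°, θ1=0°, e=2)
t=3 extend(1) ⇒ joint angles (θ0=270°, θ1=0°, e=3)
no rival 3-sequence matches.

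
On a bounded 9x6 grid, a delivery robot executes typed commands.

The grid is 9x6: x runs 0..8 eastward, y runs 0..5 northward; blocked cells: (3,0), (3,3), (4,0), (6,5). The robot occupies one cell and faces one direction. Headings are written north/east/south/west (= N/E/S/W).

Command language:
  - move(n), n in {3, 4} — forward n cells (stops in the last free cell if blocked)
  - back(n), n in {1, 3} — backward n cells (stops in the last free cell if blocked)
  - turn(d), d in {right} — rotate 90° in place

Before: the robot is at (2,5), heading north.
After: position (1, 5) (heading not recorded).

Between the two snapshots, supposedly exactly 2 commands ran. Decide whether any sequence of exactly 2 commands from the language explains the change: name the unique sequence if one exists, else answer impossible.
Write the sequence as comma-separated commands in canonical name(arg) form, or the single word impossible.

turn(right), back(1)

key: order matters: swapping turn(right) and back(1) lands elsewhere
begin: at (2,5), heading north
t=1 turn(right) ⇒ at (2,5), heading east
t=2 back(1) ⇒ at (1,5), heading east
uniquely the one of 25 2-step routes that fits.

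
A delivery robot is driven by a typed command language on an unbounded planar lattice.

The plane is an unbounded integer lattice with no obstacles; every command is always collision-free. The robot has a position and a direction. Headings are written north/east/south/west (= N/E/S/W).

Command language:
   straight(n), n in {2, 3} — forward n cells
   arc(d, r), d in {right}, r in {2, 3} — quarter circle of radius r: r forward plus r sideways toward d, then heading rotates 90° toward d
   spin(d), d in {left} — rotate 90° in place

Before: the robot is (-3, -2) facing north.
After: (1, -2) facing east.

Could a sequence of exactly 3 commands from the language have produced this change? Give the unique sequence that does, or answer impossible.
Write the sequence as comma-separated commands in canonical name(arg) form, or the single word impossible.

arc(right, 2), arc(right, 2), spin(left)

key: cell and facing (now E) both changed — the 3 commands mix motion and turning
begin: (-3, -2) facing north
[1] after arc(right, 2): (-1, 0) facing east
[2] after arc(right, 2): (1, -2) facing south
[3] after spin(left): (1, -2) facing east
all 125 alternatives checked — unique.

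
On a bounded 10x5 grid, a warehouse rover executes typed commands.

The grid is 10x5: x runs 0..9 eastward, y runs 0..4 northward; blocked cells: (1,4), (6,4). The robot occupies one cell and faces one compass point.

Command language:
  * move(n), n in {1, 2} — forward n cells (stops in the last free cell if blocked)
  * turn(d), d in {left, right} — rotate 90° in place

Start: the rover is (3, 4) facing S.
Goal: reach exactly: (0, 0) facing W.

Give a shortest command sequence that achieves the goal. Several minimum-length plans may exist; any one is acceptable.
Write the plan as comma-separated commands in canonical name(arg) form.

move(2), move(2), turn(right), move(1), move(2)

from: (3, 4) facing S
1. move(2) → (3, 2) facing S
2. move(2) → (3, 0) facing S
3. turn(right) → (3, 0) facing W
4. move(1) → (2, 0) facing W
5. move(2) → (0, 0) facing W
nothing shorter than 5 reaches the goal.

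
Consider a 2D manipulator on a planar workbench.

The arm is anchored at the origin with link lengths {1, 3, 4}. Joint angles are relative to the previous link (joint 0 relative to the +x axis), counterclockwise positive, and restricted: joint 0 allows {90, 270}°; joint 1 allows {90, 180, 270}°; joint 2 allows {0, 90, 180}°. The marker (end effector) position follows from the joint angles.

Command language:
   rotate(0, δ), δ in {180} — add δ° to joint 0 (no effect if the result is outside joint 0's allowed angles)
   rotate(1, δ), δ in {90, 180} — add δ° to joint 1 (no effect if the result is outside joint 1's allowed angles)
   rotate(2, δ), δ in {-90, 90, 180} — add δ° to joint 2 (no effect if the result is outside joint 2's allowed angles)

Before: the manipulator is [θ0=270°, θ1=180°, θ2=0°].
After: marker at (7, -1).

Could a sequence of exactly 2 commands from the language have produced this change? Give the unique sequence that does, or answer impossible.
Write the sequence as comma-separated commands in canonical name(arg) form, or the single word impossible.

key: order matters: swapping rotate(1, 90) and rotate(1, 180) lands elsewhere
initial: [θ0=270°, θ1=180°, θ2=0°]
[1] after rotate(1, 90): [θ0=270°, θ1=270°, θ2=0°]
[2] after rotate(1, 180): [θ0=270°, θ1=90°, θ2=0°]
uniquely the one of 36 2-step routes that fits.

rotate(1, 90), rotate(1, 180)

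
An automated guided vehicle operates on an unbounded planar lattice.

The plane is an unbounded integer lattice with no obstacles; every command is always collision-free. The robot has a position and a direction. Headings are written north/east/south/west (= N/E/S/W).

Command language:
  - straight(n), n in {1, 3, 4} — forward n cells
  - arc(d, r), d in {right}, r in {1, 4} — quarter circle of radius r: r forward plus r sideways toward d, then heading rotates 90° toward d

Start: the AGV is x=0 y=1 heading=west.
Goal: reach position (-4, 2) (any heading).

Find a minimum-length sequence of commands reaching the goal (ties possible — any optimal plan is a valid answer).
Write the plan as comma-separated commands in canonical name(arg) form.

begin: x=0 y=1 heading=west
t=1 straight(3) ⇒ x=-3 y=1 heading=west
t=2 arc(right, 1) ⇒ x=-4 y=2 heading=north
no 1-step plan works, so 2 is optimal.

straight(3), arc(right, 1)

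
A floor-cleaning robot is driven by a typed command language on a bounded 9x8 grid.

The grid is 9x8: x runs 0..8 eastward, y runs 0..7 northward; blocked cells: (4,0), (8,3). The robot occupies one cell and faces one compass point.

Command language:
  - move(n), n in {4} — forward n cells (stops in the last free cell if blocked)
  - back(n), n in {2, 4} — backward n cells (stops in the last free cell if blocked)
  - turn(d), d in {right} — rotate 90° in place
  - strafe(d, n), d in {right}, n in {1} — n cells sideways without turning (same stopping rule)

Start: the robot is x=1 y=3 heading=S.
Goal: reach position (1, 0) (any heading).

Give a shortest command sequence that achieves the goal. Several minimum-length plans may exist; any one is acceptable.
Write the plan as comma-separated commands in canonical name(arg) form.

begin: x=1 y=3 heading=S
[1] after move(4): x=1 y=0 heading=S
nothing shorter than 1 reaches the goal.

move(4)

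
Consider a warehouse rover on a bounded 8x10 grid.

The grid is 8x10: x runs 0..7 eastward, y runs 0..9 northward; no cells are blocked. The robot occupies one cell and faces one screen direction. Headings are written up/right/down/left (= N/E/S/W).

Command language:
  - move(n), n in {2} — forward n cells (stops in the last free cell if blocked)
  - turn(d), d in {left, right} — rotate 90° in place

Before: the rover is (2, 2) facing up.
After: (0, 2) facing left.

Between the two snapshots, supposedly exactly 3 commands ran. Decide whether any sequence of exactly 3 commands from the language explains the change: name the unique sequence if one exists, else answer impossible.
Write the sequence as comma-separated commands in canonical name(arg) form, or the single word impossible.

key: the second move(2) runs into the grid edge before its full distance
t0: (2, 2) facing up
t=1 turn(left) ⇒ (2, 2) facing left
t=2 move(2) ⇒ (0, 2) facing left
t=3 move(2) ⇒ (0, 2) facing left
all 27 alternatives checked — unique.

turn(left), move(2), move(2)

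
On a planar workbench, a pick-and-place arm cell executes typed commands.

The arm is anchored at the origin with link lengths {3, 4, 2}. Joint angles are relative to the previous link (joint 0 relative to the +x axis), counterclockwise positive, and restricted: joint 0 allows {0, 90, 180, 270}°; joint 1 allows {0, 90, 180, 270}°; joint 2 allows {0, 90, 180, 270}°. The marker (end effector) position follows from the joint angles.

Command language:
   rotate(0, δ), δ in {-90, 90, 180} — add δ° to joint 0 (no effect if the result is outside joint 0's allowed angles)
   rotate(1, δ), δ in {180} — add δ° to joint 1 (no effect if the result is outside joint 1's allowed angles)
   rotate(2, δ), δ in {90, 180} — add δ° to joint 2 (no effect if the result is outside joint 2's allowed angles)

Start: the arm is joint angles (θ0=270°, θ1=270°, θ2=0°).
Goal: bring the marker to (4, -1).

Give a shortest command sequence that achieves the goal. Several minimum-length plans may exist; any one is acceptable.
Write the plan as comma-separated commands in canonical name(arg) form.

start: joint angles (θ0=270°, θ1=270°, θ2=0°)
1. rotate(1, 180) → joint angles (θ0=270°, θ1=90°, θ2=0°)
2. rotate(2, 90) → joint angles (θ0=270°, θ1=90°, θ2=90°)
minimal: 2 command(s), checked below 2.

rotate(1, 180), rotate(2, 90)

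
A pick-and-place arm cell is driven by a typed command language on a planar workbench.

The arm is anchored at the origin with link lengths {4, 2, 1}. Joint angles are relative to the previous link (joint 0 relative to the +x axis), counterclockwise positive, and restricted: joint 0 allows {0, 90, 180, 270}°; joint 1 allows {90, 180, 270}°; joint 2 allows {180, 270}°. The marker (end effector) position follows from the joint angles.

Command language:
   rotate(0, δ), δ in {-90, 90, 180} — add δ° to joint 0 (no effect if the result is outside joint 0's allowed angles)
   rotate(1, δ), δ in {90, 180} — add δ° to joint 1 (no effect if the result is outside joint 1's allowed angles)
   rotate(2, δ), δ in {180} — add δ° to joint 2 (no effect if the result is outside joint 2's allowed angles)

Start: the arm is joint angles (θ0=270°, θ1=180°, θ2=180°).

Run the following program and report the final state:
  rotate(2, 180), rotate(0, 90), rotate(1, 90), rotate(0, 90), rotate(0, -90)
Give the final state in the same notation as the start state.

t0: joint angles (θ0=270°, θ1=180°, θ2=180°)
t=1 rotate(2, 180) ⇒ joint angles (θ0=270°, θ1=180°, θ2=180°)
t=2 rotate(0, 90) ⇒ joint angles (θ0=0°, θ1=180°, θ2=180°)
t=3 rotate(1, 90) ⇒ joint angles (θ0=0°, θ1=270°, θ2=180°)
t=4 rotate(0, 90) ⇒ joint angles (θ0=90°, θ1=270°, θ2=180°)
t=5 rotate(0, -90) ⇒ joint angles (θ0=0°, θ1=270°, θ2=180°)

joint angles (θ0=0°, θ1=270°, θ2=180°)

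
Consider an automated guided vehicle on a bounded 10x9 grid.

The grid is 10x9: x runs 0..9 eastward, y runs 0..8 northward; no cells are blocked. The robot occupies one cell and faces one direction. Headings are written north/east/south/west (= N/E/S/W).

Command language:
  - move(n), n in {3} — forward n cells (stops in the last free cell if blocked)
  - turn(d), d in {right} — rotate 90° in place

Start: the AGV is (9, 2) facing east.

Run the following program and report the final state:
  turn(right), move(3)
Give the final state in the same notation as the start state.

initial: (9, 2) facing east
step 1 (turn(right)): (9, 2) facing south
step 2 (move(3)): (9, 0) facing south

(9, 0) facing south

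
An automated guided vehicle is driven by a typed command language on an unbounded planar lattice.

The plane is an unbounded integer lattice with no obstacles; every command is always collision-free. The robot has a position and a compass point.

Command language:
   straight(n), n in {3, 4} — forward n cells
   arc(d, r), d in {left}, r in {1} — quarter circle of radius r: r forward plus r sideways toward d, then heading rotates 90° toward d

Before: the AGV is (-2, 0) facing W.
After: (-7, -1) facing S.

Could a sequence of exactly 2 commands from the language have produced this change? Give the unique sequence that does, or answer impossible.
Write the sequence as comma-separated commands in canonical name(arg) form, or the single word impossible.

straight(4), arc(left, 1)

key: order matters: swapping straight(4) and arc(left, 1) lands elsewhere
from: (-2, 0) facing W
[1] after straight(4): (-6, 0) facing W
[2] after arc(left, 1): (-7, -1) facing S
uniquely the one of 9 2-step routes that fits.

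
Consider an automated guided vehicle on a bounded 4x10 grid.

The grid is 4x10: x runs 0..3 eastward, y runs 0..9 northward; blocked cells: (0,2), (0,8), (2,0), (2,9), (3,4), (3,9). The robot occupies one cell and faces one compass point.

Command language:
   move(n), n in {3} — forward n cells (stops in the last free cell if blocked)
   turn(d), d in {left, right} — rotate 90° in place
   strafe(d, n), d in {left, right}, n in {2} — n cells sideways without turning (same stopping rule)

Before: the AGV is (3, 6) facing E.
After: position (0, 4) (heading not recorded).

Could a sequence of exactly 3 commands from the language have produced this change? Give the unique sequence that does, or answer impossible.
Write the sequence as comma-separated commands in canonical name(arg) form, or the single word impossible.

impossible

every 3-command combo misses the target.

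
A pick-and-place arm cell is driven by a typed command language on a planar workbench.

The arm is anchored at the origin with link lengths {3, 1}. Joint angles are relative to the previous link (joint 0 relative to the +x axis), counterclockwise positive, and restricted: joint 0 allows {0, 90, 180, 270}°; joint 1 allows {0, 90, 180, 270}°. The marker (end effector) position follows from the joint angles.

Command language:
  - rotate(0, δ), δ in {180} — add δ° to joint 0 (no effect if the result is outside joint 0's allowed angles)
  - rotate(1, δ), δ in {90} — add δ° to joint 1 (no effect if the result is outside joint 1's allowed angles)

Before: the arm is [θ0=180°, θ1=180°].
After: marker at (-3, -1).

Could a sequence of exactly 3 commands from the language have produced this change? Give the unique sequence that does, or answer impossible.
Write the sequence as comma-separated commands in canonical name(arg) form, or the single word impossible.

rotate(1, 90), rotate(1, 90), rotate(1, 90)

initial: [θ0=180°, θ1=180°]
step 1 (rotate(1, 90)): [θ0=180°, θ1=270°]
step 2 (rotate(1, 90)): [θ0=180°, θ1=0°]
step 3 (rotate(1, 90)): [θ0=180°, θ1=90°]
no rival 3-sequence matches.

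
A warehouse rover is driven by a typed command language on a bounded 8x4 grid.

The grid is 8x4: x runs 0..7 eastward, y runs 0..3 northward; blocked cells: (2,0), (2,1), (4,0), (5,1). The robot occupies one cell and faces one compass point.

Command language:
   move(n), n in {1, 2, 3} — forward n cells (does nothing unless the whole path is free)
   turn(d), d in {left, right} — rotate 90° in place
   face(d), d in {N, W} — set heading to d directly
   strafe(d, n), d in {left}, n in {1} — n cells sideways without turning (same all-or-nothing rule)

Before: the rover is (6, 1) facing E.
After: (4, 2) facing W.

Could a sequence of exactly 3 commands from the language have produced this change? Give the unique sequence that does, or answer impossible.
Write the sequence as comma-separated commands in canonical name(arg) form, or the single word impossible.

key: running move(2) before strafe(left, 1) would end elsewhere — order is forced
t0: (6, 1) facing E
step 1 (strafe(left, 1)): (6, 2) facing E
step 2 (face(W)): (6, 2) facing W
step 3 (move(2)): (4, 2) facing W
no rival 3-sequence matches.

strafe(left, 1), face(W), move(2)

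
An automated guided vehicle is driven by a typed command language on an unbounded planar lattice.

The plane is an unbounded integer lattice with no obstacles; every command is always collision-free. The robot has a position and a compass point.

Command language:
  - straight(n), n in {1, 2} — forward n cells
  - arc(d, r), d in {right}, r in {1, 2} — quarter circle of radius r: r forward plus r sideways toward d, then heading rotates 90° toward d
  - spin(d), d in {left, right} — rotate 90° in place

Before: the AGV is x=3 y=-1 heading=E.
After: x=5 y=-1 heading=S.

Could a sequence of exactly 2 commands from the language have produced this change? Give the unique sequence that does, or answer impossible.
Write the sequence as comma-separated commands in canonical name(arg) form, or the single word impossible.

straight(2), spin(right)

key: position moved to (5,-1) AND the heading swung to S — translation plus rotation needed
from: x=3 y=-1 heading=E
step 1 (straight(2)): x=5 y=-1 heading=E
step 2 (spin(right)): x=5 y=-1 heading=S
all 36 alternatives checked — unique.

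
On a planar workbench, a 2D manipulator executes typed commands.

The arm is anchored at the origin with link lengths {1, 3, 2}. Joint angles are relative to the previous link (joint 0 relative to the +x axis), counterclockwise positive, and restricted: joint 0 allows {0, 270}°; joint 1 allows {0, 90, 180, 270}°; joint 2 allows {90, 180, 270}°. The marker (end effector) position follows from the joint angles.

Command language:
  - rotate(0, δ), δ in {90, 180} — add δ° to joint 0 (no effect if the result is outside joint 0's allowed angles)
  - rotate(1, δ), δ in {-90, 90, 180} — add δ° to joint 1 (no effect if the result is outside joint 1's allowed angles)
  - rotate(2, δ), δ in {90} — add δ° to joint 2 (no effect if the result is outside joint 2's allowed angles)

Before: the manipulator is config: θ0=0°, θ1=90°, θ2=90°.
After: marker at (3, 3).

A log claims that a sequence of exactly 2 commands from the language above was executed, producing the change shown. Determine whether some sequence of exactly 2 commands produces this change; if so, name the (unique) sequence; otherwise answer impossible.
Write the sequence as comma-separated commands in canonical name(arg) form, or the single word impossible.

rotate(2, 90), rotate(2, 90)

initial: config: θ0=0°, θ1=90°, θ2=90°
t=1 rotate(2, 90) ⇒ config: θ0=0°, θ1=90°, θ2=180°
t=2 rotate(2, 90) ⇒ config: θ0=0°, θ1=90°, θ2=270°
all 36 alternatives checked — unique.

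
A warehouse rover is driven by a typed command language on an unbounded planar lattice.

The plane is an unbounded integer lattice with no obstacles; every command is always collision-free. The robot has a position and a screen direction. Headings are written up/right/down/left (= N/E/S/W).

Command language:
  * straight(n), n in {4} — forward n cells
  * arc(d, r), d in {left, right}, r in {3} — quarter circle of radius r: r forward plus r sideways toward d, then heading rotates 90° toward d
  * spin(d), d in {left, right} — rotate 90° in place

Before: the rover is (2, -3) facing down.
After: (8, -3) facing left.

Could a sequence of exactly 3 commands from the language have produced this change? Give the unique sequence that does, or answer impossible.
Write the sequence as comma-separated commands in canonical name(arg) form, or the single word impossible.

arc(left, 3), arc(left, 3), spin(left)

key: position moved to (8,-3) AND the heading swung to W — translation plus rotation needed
begin: (2, -3) facing down
[1] after arc(left, 3): (5, -6) facing right
[2] after arc(left, 3): (8, -3) facing up
[3] after spin(left): (8, -3) facing left
no rival 3-sequence matches.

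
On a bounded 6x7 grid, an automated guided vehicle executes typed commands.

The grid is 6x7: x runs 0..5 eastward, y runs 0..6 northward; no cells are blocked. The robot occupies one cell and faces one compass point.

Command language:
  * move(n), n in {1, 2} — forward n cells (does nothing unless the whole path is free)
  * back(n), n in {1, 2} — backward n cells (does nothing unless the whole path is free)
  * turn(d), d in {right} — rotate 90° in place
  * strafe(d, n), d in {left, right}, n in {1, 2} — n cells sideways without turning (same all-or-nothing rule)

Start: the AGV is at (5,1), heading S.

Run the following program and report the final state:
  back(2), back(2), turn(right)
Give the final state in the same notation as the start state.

at (5,5), heading W

t0: at (5,1), heading S
[1] after back(2): at (5,3), heading S
[2] after back(2): at (5,5), heading S
[3] after turn(right): at (5,5), heading W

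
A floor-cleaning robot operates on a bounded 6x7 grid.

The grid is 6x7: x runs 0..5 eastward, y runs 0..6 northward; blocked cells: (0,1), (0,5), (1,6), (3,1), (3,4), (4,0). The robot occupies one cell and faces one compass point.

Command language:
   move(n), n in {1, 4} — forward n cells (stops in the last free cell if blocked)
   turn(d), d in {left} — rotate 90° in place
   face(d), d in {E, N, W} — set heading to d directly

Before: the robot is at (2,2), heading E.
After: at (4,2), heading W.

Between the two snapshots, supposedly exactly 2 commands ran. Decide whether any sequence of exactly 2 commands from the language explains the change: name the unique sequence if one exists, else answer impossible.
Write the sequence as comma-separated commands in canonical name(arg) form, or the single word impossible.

no 2-step route produces this change.

impossible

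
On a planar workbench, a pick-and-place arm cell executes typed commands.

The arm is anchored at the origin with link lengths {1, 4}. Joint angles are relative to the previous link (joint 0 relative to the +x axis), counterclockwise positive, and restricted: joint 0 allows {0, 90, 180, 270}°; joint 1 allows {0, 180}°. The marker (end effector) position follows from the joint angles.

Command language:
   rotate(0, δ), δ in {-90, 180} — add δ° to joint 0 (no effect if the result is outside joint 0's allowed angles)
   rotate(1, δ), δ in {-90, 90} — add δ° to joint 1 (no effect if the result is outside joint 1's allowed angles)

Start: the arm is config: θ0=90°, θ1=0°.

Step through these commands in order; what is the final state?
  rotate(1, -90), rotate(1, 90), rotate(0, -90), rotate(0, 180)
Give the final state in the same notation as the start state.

from: config: θ0=90°, θ1=0°
t=1 rotate(1, -90) ⇒ config: θ0=90°, θ1=0°
t=2 rotate(1, 90) ⇒ config: θ0=90°, θ1=0°
t=3 rotate(0, -90) ⇒ config: θ0=0°, θ1=0°
t=4 rotate(0, 180) ⇒ config: θ0=180°, θ1=0°

config: θ0=180°, θ1=0°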